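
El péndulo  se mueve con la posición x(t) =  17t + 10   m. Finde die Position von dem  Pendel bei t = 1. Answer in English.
Using x(t) = 17·t + 10 and substituting t = 1, we find x = 27.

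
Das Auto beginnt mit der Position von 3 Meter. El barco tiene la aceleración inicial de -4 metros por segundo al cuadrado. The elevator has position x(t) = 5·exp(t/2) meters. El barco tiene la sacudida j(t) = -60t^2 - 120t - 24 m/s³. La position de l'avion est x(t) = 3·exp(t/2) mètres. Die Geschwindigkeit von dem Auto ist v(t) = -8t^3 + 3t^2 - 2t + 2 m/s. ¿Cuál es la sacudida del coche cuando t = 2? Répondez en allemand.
Wir müssen unsere Gleichung für die Geschwindigkeit v(t) = -8·t^3 + 3·t^2 - 2·t + 2 2-mal ableiten. Mit d/dt von v(t) finden wir a(t) = -24·t^2 + 6·t - 2. Die Ableitung von der Beschleunigung ergibt den Ruck: j(t) = 6 - 48·t. Wir haben den Ruck j(t) = 6 - 48·t. Durch Einsetzen von t = 2: j(2) = -90.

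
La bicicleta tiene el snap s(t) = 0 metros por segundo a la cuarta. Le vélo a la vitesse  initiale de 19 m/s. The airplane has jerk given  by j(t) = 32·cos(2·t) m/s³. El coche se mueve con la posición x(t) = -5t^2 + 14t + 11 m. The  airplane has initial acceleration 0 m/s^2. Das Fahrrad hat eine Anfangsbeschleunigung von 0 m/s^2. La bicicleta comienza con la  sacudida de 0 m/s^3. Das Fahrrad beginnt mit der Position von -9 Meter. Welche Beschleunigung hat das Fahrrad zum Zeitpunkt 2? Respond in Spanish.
Debemos encontrar la integral de nuestra ecuación del snap s(t) = 0 2 veces. Tomando ∫s(t)dt y aplicando j(0) = 0, encontramos j(t) = 0. La integral de la sacudida es la aceleración. Usando a(0) = 0, obtenemos a(t) = 0. Usando a(t) = 0 y sustituyendo t = 2, encontramos a = 0.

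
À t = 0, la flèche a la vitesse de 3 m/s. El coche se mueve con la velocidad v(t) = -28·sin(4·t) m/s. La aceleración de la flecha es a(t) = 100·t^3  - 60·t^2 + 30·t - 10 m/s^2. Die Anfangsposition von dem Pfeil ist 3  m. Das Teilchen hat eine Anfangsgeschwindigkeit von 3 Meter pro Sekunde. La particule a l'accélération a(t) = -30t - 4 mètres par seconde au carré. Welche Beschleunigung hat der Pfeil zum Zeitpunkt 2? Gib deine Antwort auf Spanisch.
Tenemos la aceleración a(t) = 100·t^3 - 60·t^2 + 30·t - 10. Sustituyendo t = 2: a(2) = 610.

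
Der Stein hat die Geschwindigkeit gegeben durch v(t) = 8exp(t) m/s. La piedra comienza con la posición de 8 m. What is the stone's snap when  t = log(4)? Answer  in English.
We must differentiate our velocity equation v(t) = 8·exp(t) 3 times. Taking d/dt of v(t), we find a(t) = 8·exp(t). Differentiating acceleration, we get jerk: j(t) = 8·exp(t). Differentiating jerk, we get snap: s(t) = 8·exp(t). We have snap s(t) = 8·exp(t). Substituting t = log(4): s(log(4)) = 32.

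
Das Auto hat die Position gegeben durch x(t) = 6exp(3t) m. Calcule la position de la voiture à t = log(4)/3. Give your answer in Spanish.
Usando x(t) = 6·exp(3·t) y sustituyendo t = log(4)/3, encontramos x = 24.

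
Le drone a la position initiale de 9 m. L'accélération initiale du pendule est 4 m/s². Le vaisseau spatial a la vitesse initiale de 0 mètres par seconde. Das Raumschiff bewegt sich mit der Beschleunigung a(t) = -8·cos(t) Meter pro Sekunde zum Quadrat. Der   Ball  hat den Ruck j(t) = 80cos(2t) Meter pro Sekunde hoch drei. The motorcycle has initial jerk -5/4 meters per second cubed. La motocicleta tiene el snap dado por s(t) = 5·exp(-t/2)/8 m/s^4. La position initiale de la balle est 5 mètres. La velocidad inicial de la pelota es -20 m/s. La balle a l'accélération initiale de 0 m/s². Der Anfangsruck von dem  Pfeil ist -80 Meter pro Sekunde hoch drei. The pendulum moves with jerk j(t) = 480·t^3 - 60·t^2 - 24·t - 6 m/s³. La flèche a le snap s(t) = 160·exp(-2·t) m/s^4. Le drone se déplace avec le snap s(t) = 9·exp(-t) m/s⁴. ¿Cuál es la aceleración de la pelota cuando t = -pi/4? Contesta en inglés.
We must find the antiderivative of our jerk equation j(t) = 80·cos(2·t) 1 time. Finding the integral of j(t) and using a(0) = 0: a(t) = 40·sin(2·t). From the given acceleration equation a(t) = 40·sin(2·t), we substitute t = -pi/4 to get a = -40.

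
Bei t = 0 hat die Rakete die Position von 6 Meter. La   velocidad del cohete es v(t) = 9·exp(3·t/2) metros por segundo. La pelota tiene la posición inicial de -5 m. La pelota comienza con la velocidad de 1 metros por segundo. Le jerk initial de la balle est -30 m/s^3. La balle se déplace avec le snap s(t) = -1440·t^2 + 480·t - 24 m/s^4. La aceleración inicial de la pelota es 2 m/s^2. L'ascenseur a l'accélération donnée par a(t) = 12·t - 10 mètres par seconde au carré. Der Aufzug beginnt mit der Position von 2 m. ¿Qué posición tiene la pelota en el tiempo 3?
Debemos encontrar la integral de nuestra ecuación del snap s(t) = -1440·t^2 + 480·t - 24 4 veces. La antiderivada del snap es la sacudida. Usando j(0) = -30, obtenemos j(t) = -480·t^3 + 240·t^2 - 24·t - 30. La integral de la sacudida, con a(0) = 2, da la aceleración: a(t) = -120·t^4 + 80·t^3 - 12·t^2 - 30·t + 2. Tomando ∫a(t)dt y aplicando v(0) = 1, encontramos v(t) = -24·t^5 + 20·t^4 - 4·t^3 - 15·t^2 + 2·t + 1. La integral de la velocidad es la posición. Usando x(0) = -5, obtenemos x(t) = -4·t^6 + 4·t^5 - t^4 - 5·t^3 + t^2 + t - 5. Tenemos la posición x(t) = -4·t^6 + 4·t^5 - t^4 - 5·t^3 + t^2 + t - 5. Sustituyendo t = 3: x(3) = -2153.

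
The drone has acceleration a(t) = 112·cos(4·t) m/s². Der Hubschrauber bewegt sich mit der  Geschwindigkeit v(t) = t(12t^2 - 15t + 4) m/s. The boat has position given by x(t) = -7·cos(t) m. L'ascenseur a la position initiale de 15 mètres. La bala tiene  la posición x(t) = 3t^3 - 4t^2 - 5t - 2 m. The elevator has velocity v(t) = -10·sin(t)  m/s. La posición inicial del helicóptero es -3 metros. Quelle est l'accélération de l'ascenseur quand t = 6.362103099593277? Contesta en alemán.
Wir müssen unsere Gleichung für die Geschwindigkeit v(t) = -10·sin(t) 1-mal ableiten. Die Ableitung von der Geschwindigkeit ergibt die Beschleunigung: a(t) = -10·cos(t). Mit a(t) = -10·cos(t) und Einsetzen von t = 6.362103099593277, finden wir a = -9.96887606860114.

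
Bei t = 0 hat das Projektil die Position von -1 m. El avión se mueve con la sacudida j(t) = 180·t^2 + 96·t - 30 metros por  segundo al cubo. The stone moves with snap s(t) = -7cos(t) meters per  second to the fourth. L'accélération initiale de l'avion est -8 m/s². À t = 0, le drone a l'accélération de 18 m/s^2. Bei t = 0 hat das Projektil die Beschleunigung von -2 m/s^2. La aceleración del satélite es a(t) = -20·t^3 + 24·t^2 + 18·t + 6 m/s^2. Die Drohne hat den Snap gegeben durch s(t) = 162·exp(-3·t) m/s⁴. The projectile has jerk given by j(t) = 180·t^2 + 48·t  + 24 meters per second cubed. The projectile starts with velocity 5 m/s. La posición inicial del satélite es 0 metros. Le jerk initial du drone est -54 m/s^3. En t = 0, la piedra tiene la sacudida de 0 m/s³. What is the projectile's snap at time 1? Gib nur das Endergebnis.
The snap at t = 1 is s = 408.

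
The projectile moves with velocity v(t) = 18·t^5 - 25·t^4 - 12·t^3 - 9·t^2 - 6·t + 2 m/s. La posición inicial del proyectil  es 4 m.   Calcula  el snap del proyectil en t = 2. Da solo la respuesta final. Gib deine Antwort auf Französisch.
À t = 2, s = 3048.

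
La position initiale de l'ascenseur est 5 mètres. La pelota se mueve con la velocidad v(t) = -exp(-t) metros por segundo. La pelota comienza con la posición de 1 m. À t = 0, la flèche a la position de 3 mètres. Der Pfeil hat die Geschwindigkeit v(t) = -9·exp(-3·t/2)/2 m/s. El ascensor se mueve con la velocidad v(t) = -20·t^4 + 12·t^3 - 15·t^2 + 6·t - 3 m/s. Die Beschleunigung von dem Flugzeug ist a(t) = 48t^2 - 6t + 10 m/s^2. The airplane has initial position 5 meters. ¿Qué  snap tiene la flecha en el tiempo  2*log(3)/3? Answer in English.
We must differentiate our velocity equation v(t) = -9·exp(-3·t/2)/2 3 times. Taking d/dt of v(t), we find a(t) = 27·exp(-3·t/2)/4. Taking d/dt of a(t), we find j(t) = -81·exp(-3·t/2)/8. Differentiating jerk, we get snap: s(t) = 243·exp(-3·t/2)/16. We have snap s(t) = 243·exp(-3·t/2)/16. Substituting t = 2*log(3)/3: s(2*log(3)/3) = 81/16.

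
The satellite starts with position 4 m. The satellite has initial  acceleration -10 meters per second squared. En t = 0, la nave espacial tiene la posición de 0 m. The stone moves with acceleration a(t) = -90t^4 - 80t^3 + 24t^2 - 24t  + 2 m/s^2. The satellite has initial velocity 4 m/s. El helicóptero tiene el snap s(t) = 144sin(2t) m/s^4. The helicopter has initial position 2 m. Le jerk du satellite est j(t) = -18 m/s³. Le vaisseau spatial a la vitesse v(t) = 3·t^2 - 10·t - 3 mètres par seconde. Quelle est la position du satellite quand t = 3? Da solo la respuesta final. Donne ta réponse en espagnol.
La respuesta es -110.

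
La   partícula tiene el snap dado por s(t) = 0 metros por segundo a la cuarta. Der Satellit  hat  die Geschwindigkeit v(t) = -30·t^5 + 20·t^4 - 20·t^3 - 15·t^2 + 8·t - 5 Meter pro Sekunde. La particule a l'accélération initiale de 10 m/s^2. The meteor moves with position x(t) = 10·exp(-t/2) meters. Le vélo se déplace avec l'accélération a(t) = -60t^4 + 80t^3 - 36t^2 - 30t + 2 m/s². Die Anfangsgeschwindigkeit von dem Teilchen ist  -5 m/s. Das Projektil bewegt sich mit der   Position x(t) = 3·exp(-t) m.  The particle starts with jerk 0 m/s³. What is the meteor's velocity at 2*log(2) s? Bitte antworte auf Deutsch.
Wir müssen unsere Gleichung für die Position x(t) = 10·exp(-t/2) 1-mal ableiten. Die Ableitung von der Position ergibt die Geschwindigkeit: v(t) = -5·exp(-t/2). Mit v(t) = -5·exp(-t/2) und Einsetzen von t = 2*log(2), finden wir v = -5/2.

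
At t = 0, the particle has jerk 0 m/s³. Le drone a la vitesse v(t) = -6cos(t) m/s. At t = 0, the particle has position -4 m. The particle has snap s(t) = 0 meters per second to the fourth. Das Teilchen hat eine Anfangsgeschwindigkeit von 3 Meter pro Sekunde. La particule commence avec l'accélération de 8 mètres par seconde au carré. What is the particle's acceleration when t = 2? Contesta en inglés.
To find the answer, we compute 2 integrals of s(t) = 0. Finding the antiderivative of s(t) and using j(0) = 0: j(t) = 0. The antiderivative of jerk, with a(0) = 8, gives acceleration: a(t) = 8. From the given acceleration equation a(t) = 8, we substitute t = 2 to get a = 8.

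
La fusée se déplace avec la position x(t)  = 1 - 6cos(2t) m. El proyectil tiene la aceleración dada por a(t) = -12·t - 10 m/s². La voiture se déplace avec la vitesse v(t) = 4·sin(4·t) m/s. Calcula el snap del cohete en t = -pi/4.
Debemos derivar nuestra ecuación de la posición x(t) = 1 - 6·cos(2·t) 4 veces. La derivada de la posición da la velocidad: v(t) = 12·sin(2·t). Tomando d/dt de v(t), encontramos a(t) = 24·cos(2·t). Derivando la aceleración, obtenemos la sacudida: j(t) = -48·sin(2·t). La derivada de la sacudida da el snap: s(t) = -96·cos(2·t). Tenemos el snap s(t) = -96·cos(2·t). Sustituyendo t = -pi/4: s(-pi/4) = 0.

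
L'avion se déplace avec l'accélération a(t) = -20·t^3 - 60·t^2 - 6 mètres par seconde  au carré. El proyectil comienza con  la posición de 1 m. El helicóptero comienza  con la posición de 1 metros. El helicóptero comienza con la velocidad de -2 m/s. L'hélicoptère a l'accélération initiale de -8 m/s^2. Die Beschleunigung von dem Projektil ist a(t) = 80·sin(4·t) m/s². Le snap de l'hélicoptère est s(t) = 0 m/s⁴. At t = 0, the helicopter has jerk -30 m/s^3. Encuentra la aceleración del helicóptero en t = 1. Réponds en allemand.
Wir müssen unsere Gleichung für den Snap s(t) = 0 2-mal integrieren. Das Integral von dem Snap, mit j(0) = -30, ergibt den Ruck: j(t) = -30. Durch Integration von dem Ruck und Verwendung der Anfangsbedingung a(0) = -8, erhalten wir a(t) = -30·t - 8. Wir haben die Beschleunigung a(t) = -30·t - 8. Durch Einsetzen von t = 1: a(1) = -38.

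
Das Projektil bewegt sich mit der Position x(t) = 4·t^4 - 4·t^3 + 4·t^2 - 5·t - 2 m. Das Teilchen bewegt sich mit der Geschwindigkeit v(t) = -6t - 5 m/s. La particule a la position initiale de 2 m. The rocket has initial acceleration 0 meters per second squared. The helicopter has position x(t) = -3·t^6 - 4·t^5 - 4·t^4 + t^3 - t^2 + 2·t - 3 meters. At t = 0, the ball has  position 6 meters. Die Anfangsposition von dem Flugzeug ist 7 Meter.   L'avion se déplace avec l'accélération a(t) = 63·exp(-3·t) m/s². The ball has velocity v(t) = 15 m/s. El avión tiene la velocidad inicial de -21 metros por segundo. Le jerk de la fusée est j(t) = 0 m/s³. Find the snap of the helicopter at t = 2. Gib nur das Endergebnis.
The answer is -5376.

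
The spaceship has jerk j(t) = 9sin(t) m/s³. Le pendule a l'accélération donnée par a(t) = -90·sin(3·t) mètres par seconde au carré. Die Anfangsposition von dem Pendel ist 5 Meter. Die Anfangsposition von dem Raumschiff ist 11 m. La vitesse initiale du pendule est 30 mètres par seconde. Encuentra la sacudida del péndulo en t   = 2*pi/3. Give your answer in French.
Nous devons dériver notre équation de l'accélération a(t) = -90·sin(3·t) 1 fois. La dérivée de l'accélération donne le jerk: j(t) = -270·cos(3·t). En utilisant j(t) = -270·cos(3·t) et en substituant t = 2*pi/3, nous trouvons j = -270.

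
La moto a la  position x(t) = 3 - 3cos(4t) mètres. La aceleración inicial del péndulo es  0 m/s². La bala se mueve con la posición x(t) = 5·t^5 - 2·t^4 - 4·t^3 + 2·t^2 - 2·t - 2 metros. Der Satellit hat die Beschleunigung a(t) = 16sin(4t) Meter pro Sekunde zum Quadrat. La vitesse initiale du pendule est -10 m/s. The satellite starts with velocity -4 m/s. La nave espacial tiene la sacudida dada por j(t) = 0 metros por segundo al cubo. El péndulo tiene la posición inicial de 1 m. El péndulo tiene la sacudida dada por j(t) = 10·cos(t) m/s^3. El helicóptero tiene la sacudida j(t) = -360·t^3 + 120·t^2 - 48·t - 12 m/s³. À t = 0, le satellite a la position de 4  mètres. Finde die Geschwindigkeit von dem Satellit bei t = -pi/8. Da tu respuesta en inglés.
To find the answer, we compute 1 antiderivative of a(t) = 16·sin(4·t). Integrating acceleration and using the initial condition v(0) = -4, we get v(t) = -4·cos(4·t). From the given velocity equation v(t) = -4·cos(4·t), we substitute t = -pi/8 to get v = 0.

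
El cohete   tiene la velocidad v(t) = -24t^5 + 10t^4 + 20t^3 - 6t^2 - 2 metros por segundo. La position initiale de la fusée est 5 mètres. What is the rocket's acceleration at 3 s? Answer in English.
To solve this, we need to take 1 derivative of our velocity equation v(t) = -24·t^5 + 10·t^4 + 20·t^3 - 6·t^2 - 2. Taking d/dt of v(t), we find a(t) = -120·t^4 + 40·t^3 + 60·t^2 - 12·t. From the given acceleration equation a(t) = -120·t^4 + 40·t^3 + 60·t^2 - 12·t, we substitute t = 3 to get a = -8136.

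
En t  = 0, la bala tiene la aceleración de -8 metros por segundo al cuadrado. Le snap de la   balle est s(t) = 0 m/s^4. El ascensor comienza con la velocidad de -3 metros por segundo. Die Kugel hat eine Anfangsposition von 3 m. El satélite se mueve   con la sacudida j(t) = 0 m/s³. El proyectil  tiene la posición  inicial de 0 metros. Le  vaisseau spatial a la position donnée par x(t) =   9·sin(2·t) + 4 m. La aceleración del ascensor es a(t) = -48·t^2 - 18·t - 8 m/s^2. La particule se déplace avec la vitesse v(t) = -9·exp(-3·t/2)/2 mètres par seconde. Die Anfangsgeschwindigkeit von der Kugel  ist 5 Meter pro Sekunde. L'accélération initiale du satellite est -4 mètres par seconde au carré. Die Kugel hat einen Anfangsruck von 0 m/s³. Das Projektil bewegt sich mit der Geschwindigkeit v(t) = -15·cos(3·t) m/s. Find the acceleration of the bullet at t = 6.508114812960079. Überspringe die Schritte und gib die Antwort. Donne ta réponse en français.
a(6.508114812960079) = -8.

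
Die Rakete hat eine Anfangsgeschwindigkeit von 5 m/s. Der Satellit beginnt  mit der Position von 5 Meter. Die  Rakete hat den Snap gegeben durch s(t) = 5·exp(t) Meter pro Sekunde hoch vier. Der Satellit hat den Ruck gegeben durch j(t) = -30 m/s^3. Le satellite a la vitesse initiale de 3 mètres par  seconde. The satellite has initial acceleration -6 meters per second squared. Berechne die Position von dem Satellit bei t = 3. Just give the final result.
x(3) = -148.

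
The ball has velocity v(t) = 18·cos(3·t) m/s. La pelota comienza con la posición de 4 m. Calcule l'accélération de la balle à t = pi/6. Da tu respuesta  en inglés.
We must differentiate our velocity equation v(t) = 18·cos(3·t) 1 time. Taking d/dt of v(t), we find a(t) = -54·sin(3·t). From the given acceleration equation a(t) = -54·sin(3·t), we substitute t = pi/6 to get a = -54.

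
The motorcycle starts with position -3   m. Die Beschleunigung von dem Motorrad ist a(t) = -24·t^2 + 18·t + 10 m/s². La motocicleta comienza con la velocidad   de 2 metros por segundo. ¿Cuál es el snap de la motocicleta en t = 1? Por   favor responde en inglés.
To solve this, we need to take 2 derivatives of our acceleration equation a(t) = -24·t^2 + 18·t + 10. The derivative of acceleration gives jerk: j(t) = 18 - 48·t. Differentiating jerk, we get snap: s(t) = -48. We have snap s(t) = -48. Substituting t = 1: s(1) = -48.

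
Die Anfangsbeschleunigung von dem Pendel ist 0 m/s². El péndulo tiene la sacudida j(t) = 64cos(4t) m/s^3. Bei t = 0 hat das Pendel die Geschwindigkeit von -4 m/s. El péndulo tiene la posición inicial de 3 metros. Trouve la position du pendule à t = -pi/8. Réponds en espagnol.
Para resolver esto, necesitamos tomar 3 antiderivadas de nuestra ecuación de la sacudida j(t) = 64·cos(4·t). Integrando la sacudida y usando la condición inicial a(0) = 0, obtenemos a(t) = 16·sin(4·t). Tomando ∫a(t)dt y aplicando v(0) = -4, encontramos v(t) = -4·cos(4·t). Tomando ∫v(t)dt y aplicando x(0) = 3, encontramos x(t) = 3 - sin(4·t). Usando x(t) = 3 - sin(4·t) y sustituyendo t = -pi/8, encontramos x = 4.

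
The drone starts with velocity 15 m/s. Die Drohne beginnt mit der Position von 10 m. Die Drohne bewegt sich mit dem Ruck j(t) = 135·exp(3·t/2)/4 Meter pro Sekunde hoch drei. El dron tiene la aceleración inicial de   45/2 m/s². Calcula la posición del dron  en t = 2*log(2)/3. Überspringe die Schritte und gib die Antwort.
x(2*log(2)/3) = 20.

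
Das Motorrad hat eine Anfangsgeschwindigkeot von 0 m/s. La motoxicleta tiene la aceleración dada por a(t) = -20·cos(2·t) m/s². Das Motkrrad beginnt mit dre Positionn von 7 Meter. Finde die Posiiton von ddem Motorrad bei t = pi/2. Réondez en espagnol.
Partiendo de la aceleración a(t) = -20·cos(2·t), tomamos 2 integrales. La antiderivada de la aceleración es la velocidad. Usando v(0) = 0, obtenemos v(t) = -10·sin(2·t). La integral de la velocidad, con x(0) = 7, da la posición: x(t) = 5·cos(2·t) + 2. De la ecuación de la posición x(t) = 5·cos(2·t) + 2, sustituimos t = pi/2 para obtener x = -3.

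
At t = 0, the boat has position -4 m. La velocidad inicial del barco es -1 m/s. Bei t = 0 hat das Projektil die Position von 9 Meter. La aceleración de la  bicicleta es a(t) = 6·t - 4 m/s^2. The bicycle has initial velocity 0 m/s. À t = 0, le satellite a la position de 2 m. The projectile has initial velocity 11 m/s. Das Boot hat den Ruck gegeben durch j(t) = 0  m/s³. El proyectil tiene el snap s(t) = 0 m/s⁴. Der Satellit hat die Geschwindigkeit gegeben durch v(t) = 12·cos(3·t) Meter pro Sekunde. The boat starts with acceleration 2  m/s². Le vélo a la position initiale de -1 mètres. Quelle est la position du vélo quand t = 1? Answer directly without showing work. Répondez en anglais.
At t = 1, x = -2.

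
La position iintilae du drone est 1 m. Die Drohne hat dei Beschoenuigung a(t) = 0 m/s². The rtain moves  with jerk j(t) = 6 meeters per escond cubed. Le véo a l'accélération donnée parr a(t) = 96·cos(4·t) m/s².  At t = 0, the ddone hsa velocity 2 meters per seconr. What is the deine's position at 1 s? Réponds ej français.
Pour résoudre ceci, nous devons prendre 2 intégrales de notre équation de l'accélération a(t) = 0. L'intégrale de l'accélération, avec v(0) = 2, donne la vitesse: v(t) = 2. L'intégrale de la vitesse est la position. En utilisant x(0) = 1, nous obtenons x(t) = 2·t + 1. En utilisant x(t) = 2·t + 1 et en substituant t = 1, nous trouvons x = 3.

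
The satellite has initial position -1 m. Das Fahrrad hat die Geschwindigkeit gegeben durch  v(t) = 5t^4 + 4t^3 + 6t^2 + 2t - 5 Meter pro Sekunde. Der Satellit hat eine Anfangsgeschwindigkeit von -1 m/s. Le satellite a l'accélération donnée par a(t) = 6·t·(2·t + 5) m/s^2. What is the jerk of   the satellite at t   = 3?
To solve this, we need to take 1 derivative of our acceleration equation a(t) = 6·t·(2·t + 5). Differentiating acceleration, we get jerk: j(t) = 24·t + 30. Using j(t) = 24·t + 30 and substituting t = 3, we find j = 102.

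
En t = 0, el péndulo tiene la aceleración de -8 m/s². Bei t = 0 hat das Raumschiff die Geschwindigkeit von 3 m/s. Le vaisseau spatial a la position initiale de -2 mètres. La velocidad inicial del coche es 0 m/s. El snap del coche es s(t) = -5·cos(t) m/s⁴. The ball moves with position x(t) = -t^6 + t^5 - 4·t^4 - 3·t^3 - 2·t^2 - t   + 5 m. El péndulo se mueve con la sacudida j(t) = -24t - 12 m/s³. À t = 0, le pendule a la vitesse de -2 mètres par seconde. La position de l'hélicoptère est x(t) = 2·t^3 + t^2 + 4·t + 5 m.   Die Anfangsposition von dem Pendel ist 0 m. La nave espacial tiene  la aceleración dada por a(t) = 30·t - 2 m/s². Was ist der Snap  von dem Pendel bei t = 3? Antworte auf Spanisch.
Partiendo de la sacudida j(t) = -24·t - 12, tomamos 1 derivada. La derivada de la sacudida da el snap: s(t) = -24. Usando s(t) = -24 y sustituyendo t = 3, encontramos s = -24.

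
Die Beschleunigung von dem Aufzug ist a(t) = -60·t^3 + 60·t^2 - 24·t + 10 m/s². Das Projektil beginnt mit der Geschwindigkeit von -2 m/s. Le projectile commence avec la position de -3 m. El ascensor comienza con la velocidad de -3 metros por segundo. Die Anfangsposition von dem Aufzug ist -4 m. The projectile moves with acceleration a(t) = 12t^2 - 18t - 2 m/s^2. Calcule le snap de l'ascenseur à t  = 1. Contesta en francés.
Nous devons dériver notre équation de l'accélération a(t) = -60·t^3 + 60·t^2 - 24·t + 10 2 fois. En dérivant l'accélération, nous obtenons le jerk: j(t) = -180·t^2 + 120·t - 24. La dérivée du jerk donne le snap: s(t) = 120 - 360·t. En utilisant s(t) = 120 - 360·t et en substituant t = 1, nous trouvons s = -240.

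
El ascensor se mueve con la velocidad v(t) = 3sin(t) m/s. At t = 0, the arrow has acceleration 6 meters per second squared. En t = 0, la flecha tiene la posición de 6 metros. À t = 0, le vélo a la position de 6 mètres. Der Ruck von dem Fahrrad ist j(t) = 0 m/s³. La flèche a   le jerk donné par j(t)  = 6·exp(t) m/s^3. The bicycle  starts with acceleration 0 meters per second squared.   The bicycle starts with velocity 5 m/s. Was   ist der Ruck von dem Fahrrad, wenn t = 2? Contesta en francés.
De l'équation du jerk j(t) = 0, nous substituons t = 2 pour obtenir j = 0.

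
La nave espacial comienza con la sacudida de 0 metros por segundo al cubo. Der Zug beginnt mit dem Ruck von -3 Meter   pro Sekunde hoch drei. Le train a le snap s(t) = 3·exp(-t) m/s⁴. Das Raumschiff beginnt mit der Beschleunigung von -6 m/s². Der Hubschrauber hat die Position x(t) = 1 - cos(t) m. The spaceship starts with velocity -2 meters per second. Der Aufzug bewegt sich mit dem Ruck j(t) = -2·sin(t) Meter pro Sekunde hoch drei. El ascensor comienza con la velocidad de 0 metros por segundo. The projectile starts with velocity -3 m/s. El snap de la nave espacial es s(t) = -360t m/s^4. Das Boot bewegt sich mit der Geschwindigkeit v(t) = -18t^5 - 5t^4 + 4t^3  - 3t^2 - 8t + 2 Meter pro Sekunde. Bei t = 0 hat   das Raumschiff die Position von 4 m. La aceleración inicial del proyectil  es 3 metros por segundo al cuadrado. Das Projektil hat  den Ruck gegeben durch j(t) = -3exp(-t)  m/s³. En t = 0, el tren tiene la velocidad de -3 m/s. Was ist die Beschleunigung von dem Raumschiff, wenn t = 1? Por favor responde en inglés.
We need to integrate our snap equation s(t) = -360·t 2 times. The integral of snap, with j(0) = 0, gives jerk: j(t) = -180·t^2. The antiderivative of jerk is acceleration. Using a(0) = -6, we get a(t) = -60·t^3 - 6. From the given acceleration equation a(t) = -60·t^3 - 6, we substitute t = 1 to get a = -66.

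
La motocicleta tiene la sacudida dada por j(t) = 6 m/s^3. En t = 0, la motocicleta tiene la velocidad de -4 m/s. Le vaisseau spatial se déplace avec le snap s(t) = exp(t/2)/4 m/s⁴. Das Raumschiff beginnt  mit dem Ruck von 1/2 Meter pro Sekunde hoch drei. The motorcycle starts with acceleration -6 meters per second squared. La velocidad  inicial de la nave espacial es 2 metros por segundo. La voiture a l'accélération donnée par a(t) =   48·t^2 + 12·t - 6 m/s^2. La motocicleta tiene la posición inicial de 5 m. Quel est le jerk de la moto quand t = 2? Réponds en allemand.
Mit j(t) = 6 und Einsetzen von t = 2, finden wir j = 6.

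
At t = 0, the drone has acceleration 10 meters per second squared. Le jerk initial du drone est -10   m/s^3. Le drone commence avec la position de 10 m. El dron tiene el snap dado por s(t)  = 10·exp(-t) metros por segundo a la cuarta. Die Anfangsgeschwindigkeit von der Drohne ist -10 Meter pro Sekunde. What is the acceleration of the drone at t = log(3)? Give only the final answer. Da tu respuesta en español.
En t = log(3), a = 10/3.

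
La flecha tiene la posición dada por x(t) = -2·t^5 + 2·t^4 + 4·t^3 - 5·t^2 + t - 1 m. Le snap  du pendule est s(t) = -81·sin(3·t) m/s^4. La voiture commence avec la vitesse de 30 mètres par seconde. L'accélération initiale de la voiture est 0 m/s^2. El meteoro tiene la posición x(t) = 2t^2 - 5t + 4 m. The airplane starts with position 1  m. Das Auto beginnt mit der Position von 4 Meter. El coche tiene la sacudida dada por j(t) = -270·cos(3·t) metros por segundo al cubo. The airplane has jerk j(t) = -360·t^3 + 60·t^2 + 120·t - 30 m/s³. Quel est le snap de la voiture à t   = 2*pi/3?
Pour résoudre ceci, nous devons prendre 1 dérivée de notre équation du jerk j(t) = -270·cos(3·t). En prenant d/dt de j(t), nous trouvons s(t) = 810·sin(3·t). Nous avons le snap s(t) = 810·sin(3·t). En substituant t = 2*pi/3: s(2*pi/3) = 0.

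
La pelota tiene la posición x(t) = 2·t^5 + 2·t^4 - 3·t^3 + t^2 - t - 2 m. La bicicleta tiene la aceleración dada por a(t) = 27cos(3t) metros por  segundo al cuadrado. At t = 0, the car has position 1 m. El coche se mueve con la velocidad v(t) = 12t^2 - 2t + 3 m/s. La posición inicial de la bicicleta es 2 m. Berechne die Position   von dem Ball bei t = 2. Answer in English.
Using x(t) = 2·t^5 + 2·t^4 - 3·t^3 + t^2 - t - 2 and substituting t = 2, we find x = 72.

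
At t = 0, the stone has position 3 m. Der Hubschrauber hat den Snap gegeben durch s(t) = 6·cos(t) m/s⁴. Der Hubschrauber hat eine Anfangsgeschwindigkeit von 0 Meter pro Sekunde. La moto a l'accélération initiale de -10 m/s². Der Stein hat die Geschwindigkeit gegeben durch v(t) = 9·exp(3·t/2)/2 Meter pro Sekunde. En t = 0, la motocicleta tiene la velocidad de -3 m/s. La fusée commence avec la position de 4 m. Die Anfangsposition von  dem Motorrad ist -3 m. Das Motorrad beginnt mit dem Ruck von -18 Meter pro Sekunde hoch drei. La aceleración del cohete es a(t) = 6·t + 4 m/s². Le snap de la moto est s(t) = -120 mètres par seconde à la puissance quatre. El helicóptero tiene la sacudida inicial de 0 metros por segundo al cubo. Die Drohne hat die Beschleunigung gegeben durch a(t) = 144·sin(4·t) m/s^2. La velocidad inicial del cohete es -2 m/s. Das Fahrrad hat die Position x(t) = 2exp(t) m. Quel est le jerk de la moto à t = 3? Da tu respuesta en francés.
Nous devons trouver la primitive de notre équation du snap s(t) = -120 1 fois. En prenant ∫s(t)dt et en appliquant j(0) = -18, nous trouvons j(t) = -120·t - 18. Nous avons le jerk j(t) = -120·t - 18. En substituant t = 3: j(3) = -378.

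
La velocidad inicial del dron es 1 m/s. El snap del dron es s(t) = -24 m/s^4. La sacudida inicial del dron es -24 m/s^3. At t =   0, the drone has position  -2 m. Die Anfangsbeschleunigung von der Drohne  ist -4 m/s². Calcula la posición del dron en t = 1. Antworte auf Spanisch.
Para resolver esto, necesitamos tomar 4 integrales de nuestra ecuación del snap s(t) = -24. Tomando ∫s(t)dt y aplicando j(0) = -24, encontramos j(t) = -24·t - 24. La integral de la sacudida es la aceleración. Usando a(0) = -4, obtenemos a(t) = -12·t^2 - 24·t - 4. La integral de la aceleración es la velocidad. Usando v(0) = 1, obtenemos v(t) = -4·t^3 - 12·t^2 - 4·t + 1. Integrando la velocidad y usando la condición inicial x(0) = -2, obtenemos x(t) = -t^4 - 4·t^3 - 2·t^2 + t - 2. Tenemos la posición x(t) = -t^4 - 4·t^3 - 2·t^2 + t - 2. Sustituyendo t = 1: x(1) = -8.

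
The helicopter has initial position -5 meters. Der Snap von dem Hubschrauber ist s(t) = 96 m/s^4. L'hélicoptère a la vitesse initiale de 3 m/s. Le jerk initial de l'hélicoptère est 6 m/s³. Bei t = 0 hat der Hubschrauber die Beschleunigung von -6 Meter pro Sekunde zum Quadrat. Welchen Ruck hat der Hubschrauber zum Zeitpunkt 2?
Wir müssen unsere Gleichung für den Snap s(t) = 96 1-mal integrieren. Mit ∫s(t)dt und Anwendung von j(0) = 6, finden wir j(t) = 96·t + 6. Mit j(t) = 96·t + 6 und Einsetzen von t = 2, finden wir j = 198.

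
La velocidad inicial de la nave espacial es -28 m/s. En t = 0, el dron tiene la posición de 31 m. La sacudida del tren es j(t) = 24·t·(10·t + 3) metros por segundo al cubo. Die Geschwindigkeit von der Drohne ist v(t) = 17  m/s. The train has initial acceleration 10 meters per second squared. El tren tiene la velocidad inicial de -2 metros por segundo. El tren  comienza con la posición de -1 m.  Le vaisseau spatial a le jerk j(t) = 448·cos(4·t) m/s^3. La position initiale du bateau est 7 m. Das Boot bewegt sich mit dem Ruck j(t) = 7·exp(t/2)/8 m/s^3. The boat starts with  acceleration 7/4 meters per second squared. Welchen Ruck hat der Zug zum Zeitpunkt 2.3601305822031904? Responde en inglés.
We have jerk j(t) = 24·t·(10·t + 3). Substituting t = 2.3601305822031904: j(2.3601305822031904) = 1506.78132953081.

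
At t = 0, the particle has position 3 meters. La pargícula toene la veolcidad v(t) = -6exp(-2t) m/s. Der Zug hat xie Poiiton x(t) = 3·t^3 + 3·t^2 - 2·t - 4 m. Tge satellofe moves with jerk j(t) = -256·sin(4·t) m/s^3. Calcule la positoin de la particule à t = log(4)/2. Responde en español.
Debemos encontrar la antiderivada de nuestra ecuación de la velocidad v(t) = -6·exp(-2·t) 1 vez. Tomando ∫v(t)dt y aplicando x(0) = 3, encontramos x(t) = 3·exp(-2·t). Usando x(t) = 3·exp(-2·t) y sustituyendo t = log(4)/2, encontramos x = 3/4.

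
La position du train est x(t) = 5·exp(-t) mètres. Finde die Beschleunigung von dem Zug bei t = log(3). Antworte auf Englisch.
To solve this, we need to take 2 derivatives of our position equation x(t) = 5·exp(-t). Differentiating position, we get velocity: v(t) = -5·exp(-t). Differentiating velocity, we get acceleration: a(t) = 5·exp(-t). Using a(t) = 5·exp(-t) and substituting t = log(3), we find a = 5/3.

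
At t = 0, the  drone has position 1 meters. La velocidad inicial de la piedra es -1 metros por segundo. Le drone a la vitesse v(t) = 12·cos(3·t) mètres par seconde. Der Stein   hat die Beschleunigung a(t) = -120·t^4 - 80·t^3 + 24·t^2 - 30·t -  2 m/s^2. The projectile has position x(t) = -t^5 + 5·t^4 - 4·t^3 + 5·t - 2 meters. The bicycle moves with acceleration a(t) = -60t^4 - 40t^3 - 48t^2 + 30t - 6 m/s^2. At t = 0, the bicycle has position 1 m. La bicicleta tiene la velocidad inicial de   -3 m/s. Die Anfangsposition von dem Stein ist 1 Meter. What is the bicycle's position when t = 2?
We must find the integral of our acceleration equation a(t) = -60·t^4 - 40·t^3 - 48·t^2 + 30·t - 6 2 times. The antiderivative of acceleration, with v(0) = -3, gives velocity: v(t) = -12·t^5 - 10·t^4 - 16·t^3 + 15·t^2 - 6·t - 3. Finding the integral of v(t) and using x(0) = 1: x(t) = -2·t^6 - 2·t^5 - 4·t^4 + 5·t^3 - 3·t^2 - 3·t + 1. From the given position equation x(t) = -2·t^6 - 2·t^5 - 4·t^4 + 5·t^3 - 3·t^2 - 3·t + 1, we substitute t = 2 to get x = -233.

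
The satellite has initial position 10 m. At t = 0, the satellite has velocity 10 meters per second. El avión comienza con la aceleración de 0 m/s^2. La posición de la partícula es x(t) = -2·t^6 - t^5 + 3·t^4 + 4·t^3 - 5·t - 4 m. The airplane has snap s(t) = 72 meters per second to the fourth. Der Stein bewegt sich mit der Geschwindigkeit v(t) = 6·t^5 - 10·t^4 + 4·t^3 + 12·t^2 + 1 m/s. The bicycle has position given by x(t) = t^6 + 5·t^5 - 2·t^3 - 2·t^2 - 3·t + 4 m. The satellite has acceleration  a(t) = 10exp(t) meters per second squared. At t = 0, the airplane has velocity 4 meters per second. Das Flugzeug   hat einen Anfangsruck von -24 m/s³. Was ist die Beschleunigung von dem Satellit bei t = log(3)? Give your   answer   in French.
En utilisant a(t) = 10·exp(t) et en substituant t = log(3), nous trouvons a = 30.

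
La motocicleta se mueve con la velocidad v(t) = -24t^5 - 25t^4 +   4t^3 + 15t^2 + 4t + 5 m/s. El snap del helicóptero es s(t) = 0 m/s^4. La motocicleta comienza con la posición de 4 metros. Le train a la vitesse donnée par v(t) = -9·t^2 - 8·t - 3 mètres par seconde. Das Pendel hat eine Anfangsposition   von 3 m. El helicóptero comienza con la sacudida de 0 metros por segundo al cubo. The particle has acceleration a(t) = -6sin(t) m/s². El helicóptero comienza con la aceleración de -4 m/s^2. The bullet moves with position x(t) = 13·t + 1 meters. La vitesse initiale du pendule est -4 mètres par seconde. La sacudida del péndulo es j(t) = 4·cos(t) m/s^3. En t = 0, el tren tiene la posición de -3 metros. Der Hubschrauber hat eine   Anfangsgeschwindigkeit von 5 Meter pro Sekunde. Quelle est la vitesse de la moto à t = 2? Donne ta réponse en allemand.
Wir haben die Geschwindigkeit v(t) = -24·t^5 - 25·t^4 + 4·t^3 + 15·t^2 + 4·t + 5. Durch Einsetzen von t = 2: v(2) = -1063.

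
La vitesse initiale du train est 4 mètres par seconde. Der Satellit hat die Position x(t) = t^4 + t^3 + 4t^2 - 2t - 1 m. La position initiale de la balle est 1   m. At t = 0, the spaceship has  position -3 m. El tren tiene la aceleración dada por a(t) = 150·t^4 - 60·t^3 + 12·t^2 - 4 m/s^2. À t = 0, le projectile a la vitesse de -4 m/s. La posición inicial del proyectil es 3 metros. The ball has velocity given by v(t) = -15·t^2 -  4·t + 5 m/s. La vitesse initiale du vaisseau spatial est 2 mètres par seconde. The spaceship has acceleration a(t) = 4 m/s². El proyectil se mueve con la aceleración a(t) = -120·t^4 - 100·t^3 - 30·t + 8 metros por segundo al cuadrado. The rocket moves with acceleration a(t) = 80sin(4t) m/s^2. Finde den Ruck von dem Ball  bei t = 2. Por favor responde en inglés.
We must differentiate our velocity equation v(t) = -15·t^2 - 4·t + 5 2 times. Differentiating velocity, we get acceleration: a(t) = -30·t - 4. The derivative of acceleration gives jerk: j(t) = -30. From the given jerk equation j(t) = -30, we substitute t = 2 to get j = -30.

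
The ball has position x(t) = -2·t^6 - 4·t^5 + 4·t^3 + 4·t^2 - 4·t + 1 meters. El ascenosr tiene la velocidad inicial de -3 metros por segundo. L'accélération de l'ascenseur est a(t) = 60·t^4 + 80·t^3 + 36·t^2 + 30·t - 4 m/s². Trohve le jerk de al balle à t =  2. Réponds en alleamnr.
Um dies zu lösen, müssen wir 3 Ableitungen unserer Gleichung für die Position x(t) = -2·t^6 - 4·t^5 + 4·t^3 + 4·t^2 - 4·t + 1 nehmen. Mit d/dt von x(t) finden wir v(t) = -12·t^5 - 20·t^4 + 12·t^2 + 8·t - 4. Die Ableitung von der Geschwindigkeit ergibt die Beschleunigung: a(t) = -60·t^4 - 80·t^3 + 24·t + 8. Durch Ableiten von der Beschleunigung erhalten wir den Ruck: j(t) = -240·t^3 - 240·t^2 + 24. Aus der Gleichung für den Ruck j(t) = -240·t^3 - 240·t^2 + 24, setzen wir t = 2 ein und erhalten j = -2856.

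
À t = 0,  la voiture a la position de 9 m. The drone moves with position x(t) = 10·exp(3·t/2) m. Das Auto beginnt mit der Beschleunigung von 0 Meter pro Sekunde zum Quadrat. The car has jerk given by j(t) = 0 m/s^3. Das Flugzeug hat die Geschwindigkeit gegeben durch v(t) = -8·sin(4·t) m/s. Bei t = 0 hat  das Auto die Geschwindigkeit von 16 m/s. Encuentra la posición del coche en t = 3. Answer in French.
En partant du jerk j(t) = 0, nous prenons 3 primitives. La primitive du jerk, avec a(0) = 0, donne l'accélération: a(t) = 0. L'intégrale de l'accélération est la vitesse. En utilisant v(0) = 16, nous obtenons v(t) = 16. En intégrant la vitesse et en utilisant la condition initiale x(0) = 9, nous obtenons x(t) = 16·t + 9. En utilisant x(t) = 16·t + 9 et en substituant t = 3, nous trouvons x = 57.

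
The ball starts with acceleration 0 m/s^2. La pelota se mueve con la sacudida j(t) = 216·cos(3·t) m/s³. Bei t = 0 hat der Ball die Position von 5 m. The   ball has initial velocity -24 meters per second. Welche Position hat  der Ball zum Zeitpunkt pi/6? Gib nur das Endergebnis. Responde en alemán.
Die Position bei t = pi/6 ist x = -3.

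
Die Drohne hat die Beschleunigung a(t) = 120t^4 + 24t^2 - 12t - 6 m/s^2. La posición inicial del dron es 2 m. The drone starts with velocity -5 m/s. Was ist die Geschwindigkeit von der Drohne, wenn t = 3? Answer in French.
En partant de l'accélération a(t) = 120·t^4 + 24·t^2 - 12·t - 6, nous prenons 1 primitive. L'intégrale de l'accélération est la vitesse. En utilisant v(0) = -5, nous obtenons v(t) = 24·t^5 + 8·t^3 - 6·t^2 - 6·t - 5. De l'équation de la vitesse v(t) = 24·t^5 + 8·t^3 - 6·t^2 - 6·t - 5, nous substituons t = 3 pour obtenir v = 5971.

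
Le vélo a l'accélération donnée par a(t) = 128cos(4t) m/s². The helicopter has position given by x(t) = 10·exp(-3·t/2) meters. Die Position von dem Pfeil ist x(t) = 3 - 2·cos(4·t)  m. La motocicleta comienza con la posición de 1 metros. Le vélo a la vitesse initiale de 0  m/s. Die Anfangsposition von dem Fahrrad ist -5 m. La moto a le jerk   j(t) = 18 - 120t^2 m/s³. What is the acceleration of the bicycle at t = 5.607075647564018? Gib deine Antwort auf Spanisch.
De la ecuación de la aceleración a(t) = 128·cos(4·t), sustituimos t = 5.607075647564018 para obtener a = -115.962907492273.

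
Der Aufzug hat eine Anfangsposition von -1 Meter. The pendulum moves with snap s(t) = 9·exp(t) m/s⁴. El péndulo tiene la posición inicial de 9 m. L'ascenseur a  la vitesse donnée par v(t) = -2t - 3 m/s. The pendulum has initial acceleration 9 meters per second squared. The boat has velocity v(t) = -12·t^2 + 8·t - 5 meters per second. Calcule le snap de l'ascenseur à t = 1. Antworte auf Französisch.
Pour résoudre ceci, nous devons prendre 3 dérivées de notre équation de la vitesse v(t) = -2·t - 3. La dérivée de la vitesse donne l'accélération: a(t) = -2. En prenant d/dt de a(t), nous trouvons j(t) = 0. En prenant d/dt de j(t), nous trouvons s(t) = 0. De l'équation du snap s(t) = 0, nous substituons t = 1 pour obtenir s = 0.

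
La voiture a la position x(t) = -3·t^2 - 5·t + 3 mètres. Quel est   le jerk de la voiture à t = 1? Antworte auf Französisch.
En partant de la position x(t) = -3·t^2 - 5·t + 3, nous prenons 3 dérivées. En dérivant la position, nous obtenons la vitesse: v(t) = -6·t - 5. La dérivée de la vitesse donne l'accélération: a(t) = -6. En prenant d/dt de a(t), nous trouvons j(t) = 0. En utilisant j(t) = 0 et en substituant t = 1, nous trouvons j = 0.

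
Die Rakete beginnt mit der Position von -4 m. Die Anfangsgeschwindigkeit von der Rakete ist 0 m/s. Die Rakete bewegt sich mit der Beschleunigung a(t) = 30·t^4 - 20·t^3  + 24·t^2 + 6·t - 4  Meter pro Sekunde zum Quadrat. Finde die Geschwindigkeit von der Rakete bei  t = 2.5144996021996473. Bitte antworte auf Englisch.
Starting from acceleration a(t) = 30·t^4 - 20·t^3 + 24·t^2 + 6·t - 4, we take 1 integral. The integral of acceleration, with v(0) = 0, gives velocity: v(t) = t·(6·t^4 - 5·t^3 + 8·t^2 + 3·t - 4). From the given velocity equation v(t) = t·(6·t^4 - 5·t^3 + 8·t^2 + 3·t - 4), we substitute t = 2.5144996021996473 to get v = 539.341973672088.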